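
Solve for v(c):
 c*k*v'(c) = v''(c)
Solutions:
 v(c) = Piecewise((-sqrt(2)*sqrt(pi)*C1*erf(sqrt(2)*c*sqrt(-k)/2)/(2*sqrt(-k)) - C2, (k > 0) | (k < 0)), (-C1*c - C2, True))


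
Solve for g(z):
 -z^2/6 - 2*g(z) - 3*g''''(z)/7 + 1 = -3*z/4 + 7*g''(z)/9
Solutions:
 g(z) = -z^2/12 + 3*z/8 + (C1*sin(14^(1/4)*3^(3/4)*z*cos(atan(sqrt(11207)/49)/2)/3) + C2*cos(14^(1/4)*3^(3/4)*z*cos(atan(sqrt(11207)/49)/2)/3))*exp(-14^(1/4)*3^(3/4)*z*sin(atan(sqrt(11207)/49)/2)/3) + (C3*sin(14^(1/4)*3^(3/4)*z*cos(atan(sqrt(11207)/49)/2)/3) + C4*cos(14^(1/4)*3^(3/4)*z*cos(atan(sqrt(11207)/49)/2)/3))*exp(14^(1/4)*3^(3/4)*z*sin(atan(sqrt(11207)/49)/2)/3) + 61/108


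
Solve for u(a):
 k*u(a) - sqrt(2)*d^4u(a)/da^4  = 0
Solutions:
 u(a) = C1*exp(-2^(7/8)*a*k^(1/4)/2) + C2*exp(2^(7/8)*a*k^(1/4)/2) + C3*exp(-2^(7/8)*I*a*k^(1/4)/2) + C4*exp(2^(7/8)*I*a*k^(1/4)/2)


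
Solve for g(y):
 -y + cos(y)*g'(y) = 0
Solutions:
 g(y) = C1 + Integral(y/cos(y), y)


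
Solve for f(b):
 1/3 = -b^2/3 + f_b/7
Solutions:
 f(b) = C1 + 7*b^3/9 + 7*b/3


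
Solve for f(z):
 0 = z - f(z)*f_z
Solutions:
 f(z) = -sqrt(C1 + z^2)
 f(z) = sqrt(C1 + z^2)


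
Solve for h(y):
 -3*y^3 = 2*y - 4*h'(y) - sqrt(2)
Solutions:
 h(y) = C1 + 3*y^4/16 + y^2/4 - sqrt(2)*y/4


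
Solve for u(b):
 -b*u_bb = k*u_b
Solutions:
 u(b) = C1 + b^(1 - re(k))*(C2*sin(log(b)*Abs(im(k))) + C3*cos(log(b)*im(k)))


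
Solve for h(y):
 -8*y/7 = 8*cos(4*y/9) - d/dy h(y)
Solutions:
 h(y) = C1 + 4*y^2/7 + 18*sin(4*y/9)


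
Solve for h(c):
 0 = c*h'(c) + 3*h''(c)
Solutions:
 h(c) = C1 + C2*erf(sqrt(6)*c/6)


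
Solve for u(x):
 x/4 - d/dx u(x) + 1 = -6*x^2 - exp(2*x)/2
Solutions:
 u(x) = C1 + 2*x^3 + x^2/8 + x + exp(2*x)/4


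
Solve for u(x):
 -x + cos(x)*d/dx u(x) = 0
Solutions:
 u(x) = C1 + Integral(x/cos(x), x)


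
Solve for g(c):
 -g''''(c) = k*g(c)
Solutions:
 g(c) = C1*exp(-c*(-k)^(1/4)) + C2*exp(c*(-k)^(1/4)) + C3*exp(-I*c*(-k)^(1/4)) + C4*exp(I*c*(-k)^(1/4))


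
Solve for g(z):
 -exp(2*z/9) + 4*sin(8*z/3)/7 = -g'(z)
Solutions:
 g(z) = C1 + 9*exp(2*z/9)/2 + 3*cos(8*z/3)/14


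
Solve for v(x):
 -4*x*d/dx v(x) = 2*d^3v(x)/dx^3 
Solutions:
 v(x) = C1 + Integral(C2*airyai(-2^(1/3)*x) + C3*airybi(-2^(1/3)*x), x)


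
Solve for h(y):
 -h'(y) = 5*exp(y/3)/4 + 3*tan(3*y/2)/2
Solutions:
 h(y) = C1 - 15*exp(y/3)/4 + log(cos(3*y/2))


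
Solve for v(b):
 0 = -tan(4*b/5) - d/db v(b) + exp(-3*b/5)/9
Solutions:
 v(b) = C1 - 5*log(tan(4*b/5)^2 + 1)/8 - 5*exp(-3*b/5)/27


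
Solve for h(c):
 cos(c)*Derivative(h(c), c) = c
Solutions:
 h(c) = C1 + Integral(c/cos(c), c)


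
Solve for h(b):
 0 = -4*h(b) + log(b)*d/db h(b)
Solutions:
 h(b) = C1*exp(4*li(b))


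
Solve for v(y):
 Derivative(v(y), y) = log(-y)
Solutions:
 v(y) = C1 + y*log(-y) - y


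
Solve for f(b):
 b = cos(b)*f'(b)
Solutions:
 f(b) = C1 + Integral(b/cos(b), b)


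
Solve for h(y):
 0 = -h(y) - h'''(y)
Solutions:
 h(y) = C3*exp(-y) + (C1*sin(sqrt(3)*y/2) + C2*cos(sqrt(3)*y/2))*exp(y/2)


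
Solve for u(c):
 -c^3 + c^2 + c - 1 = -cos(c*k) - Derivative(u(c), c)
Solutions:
 u(c) = C1 + c^4/4 - c^3/3 - c^2/2 + c - sin(c*k)/k


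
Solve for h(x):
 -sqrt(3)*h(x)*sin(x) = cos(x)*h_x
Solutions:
 h(x) = C1*cos(x)^(sqrt(3))


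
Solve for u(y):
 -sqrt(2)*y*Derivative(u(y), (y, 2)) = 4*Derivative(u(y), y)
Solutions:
 u(y) = C1 + C2*y^(1 - 2*sqrt(2))


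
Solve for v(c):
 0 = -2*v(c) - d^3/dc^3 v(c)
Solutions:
 v(c) = C3*exp(-2^(1/3)*c) + (C1*sin(2^(1/3)*sqrt(3)*c/2) + C2*cos(2^(1/3)*sqrt(3)*c/2))*exp(2^(1/3)*c/2)


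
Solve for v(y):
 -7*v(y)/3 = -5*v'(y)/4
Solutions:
 v(y) = C1*exp(28*y/15)


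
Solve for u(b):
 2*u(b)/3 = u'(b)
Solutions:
 u(b) = C1*exp(2*b/3)


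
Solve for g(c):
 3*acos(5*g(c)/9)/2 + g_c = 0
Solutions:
 Integral(1/acos(5*_y/9), (_y, g(c))) = C1 - 3*c/2


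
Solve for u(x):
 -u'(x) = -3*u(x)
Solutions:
 u(x) = C1*exp(3*x)


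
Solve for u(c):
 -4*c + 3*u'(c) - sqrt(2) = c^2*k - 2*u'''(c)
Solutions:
 u(c) = C1 + C2*sin(sqrt(6)*c/2) + C3*cos(sqrt(6)*c/2) + c^3*k/9 + 2*c^2/3 - 4*c*k/9 + sqrt(2)*c/3


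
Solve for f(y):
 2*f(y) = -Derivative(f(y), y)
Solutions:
 f(y) = C1*exp(-2*y)


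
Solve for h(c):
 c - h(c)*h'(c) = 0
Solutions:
 h(c) = -sqrt(C1 + c^2)
 h(c) = sqrt(C1 + c^2)


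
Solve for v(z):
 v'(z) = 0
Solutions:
 v(z) = C1


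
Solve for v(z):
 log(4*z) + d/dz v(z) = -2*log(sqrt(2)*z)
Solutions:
 v(z) = C1 - 3*z*log(z) - z*log(8) + 3*z


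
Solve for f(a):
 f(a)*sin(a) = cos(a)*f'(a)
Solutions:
 f(a) = C1/cos(a)


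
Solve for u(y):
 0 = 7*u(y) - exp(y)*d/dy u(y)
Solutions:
 u(y) = C1*exp(-7*exp(-y))


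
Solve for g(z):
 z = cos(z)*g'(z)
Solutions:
 g(z) = C1 + Integral(z/cos(z), z)


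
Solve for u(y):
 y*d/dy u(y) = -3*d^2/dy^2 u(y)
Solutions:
 u(y) = C1 + C2*erf(sqrt(6)*y/6)


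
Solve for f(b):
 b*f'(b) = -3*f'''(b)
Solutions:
 f(b) = C1 + Integral(C2*airyai(-3^(2/3)*b/3) + C3*airybi(-3^(2/3)*b/3), b)


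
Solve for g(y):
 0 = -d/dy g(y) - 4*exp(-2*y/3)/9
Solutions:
 g(y) = C1 + 2*exp(-2*y/3)/3


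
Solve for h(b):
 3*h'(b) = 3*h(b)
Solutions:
 h(b) = C1*exp(b)


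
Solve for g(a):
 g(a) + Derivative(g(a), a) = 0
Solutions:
 g(a) = C1*exp(-a)


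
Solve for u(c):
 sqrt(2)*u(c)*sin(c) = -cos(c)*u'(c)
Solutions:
 u(c) = C1*cos(c)^(sqrt(2))


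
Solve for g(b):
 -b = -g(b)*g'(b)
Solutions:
 g(b) = -sqrt(C1 + b^2)
 g(b) = sqrt(C1 + b^2)


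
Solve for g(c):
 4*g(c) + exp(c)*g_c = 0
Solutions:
 g(c) = C1*exp(4*exp(-c))


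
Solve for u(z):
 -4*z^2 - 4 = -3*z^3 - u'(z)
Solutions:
 u(z) = C1 - 3*z^4/4 + 4*z^3/3 + 4*z


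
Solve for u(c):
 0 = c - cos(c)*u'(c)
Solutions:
 u(c) = C1 + Integral(c/cos(c), c)


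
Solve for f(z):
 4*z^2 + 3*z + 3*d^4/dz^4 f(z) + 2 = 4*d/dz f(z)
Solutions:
 f(z) = C1 + C4*exp(6^(2/3)*z/3) + z^3/3 + 3*z^2/8 + z/2 + (C2*sin(2^(2/3)*3^(1/6)*z/2) + C3*cos(2^(2/3)*3^(1/6)*z/2))*exp(-6^(2/3)*z/6)


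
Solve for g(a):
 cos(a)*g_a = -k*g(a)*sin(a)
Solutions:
 g(a) = C1*exp(k*log(cos(a)))


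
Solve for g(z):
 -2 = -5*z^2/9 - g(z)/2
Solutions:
 g(z) = 4 - 10*z^2/9


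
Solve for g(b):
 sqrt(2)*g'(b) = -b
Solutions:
 g(b) = C1 - sqrt(2)*b^2/4


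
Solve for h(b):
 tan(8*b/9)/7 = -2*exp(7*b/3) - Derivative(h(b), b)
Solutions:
 h(b) = C1 - 6*exp(7*b/3)/7 + 9*log(cos(8*b/9))/56


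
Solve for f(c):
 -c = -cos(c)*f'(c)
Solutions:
 f(c) = C1 + Integral(c/cos(c), c)


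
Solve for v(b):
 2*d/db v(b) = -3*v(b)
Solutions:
 v(b) = C1*exp(-3*b/2)


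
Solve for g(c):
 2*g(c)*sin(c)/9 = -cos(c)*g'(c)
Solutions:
 g(c) = C1*cos(c)^(2/9)


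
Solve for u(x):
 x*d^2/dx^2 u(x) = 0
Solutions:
 u(x) = C1 + C2*x


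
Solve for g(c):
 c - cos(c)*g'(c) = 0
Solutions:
 g(c) = C1 + Integral(c/cos(c), c)


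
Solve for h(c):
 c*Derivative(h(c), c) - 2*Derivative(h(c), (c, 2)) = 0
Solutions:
 h(c) = C1 + C2*erfi(c/2)


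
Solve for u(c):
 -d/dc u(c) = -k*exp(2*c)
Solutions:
 u(c) = C1 + k*exp(2*c)/2


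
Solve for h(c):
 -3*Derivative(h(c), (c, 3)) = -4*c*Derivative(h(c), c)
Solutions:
 h(c) = C1 + Integral(C2*airyai(6^(2/3)*c/3) + C3*airybi(6^(2/3)*c/3), c)


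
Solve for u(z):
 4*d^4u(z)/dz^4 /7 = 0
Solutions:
 u(z) = C1 + C2*z + C3*z^2 + C4*z^3


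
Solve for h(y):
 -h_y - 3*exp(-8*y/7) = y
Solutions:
 h(y) = C1 - y^2/2 + 21*exp(-8*y/7)/8


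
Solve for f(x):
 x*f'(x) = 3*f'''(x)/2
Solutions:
 f(x) = C1 + Integral(C2*airyai(2^(1/3)*3^(2/3)*x/3) + C3*airybi(2^(1/3)*3^(2/3)*x/3), x)


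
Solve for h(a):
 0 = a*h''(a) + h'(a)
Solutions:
 h(a) = C1 + C2*log(a)


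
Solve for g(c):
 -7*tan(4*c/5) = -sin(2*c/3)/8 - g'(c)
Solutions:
 g(c) = C1 - 35*log(cos(4*c/5))/4 + 3*cos(2*c/3)/16


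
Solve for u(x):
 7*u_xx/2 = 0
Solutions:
 u(x) = C1 + C2*x


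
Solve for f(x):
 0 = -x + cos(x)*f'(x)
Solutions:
 f(x) = C1 + Integral(x/cos(x), x)


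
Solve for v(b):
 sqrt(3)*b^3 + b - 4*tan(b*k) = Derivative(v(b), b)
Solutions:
 v(b) = C1 + sqrt(3)*b^4/4 + b^2/2 - 4*Piecewise((-log(cos(b*k))/k, Ne(k, 0)), (0, True))


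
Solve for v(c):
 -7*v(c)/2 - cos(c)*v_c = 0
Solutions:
 v(c) = C1*(sin(c) - 1)^(7/4)/(sin(c) + 1)^(7/4)


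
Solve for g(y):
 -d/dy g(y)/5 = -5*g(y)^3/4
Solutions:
 g(y) = -sqrt(2)*sqrt(-1/(C1 + 25*y))
 g(y) = sqrt(2)*sqrt(-1/(C1 + 25*y))


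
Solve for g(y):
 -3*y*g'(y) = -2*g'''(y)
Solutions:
 g(y) = C1 + Integral(C2*airyai(2^(2/3)*3^(1/3)*y/2) + C3*airybi(2^(2/3)*3^(1/3)*y/2), y)


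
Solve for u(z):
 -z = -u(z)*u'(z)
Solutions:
 u(z) = -sqrt(C1 + z^2)
 u(z) = sqrt(C1 + z^2)


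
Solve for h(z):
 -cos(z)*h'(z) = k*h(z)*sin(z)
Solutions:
 h(z) = C1*exp(k*log(cos(z)))


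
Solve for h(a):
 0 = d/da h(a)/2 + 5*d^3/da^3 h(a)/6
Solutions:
 h(a) = C1 + C2*sin(sqrt(15)*a/5) + C3*cos(sqrt(15)*a/5)


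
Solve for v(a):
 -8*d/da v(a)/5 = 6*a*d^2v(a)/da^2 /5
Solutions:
 v(a) = C1 + C2/a^(1/3)


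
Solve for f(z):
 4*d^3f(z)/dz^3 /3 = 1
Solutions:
 f(z) = C1 + C2*z + C3*z^2 + z^3/8


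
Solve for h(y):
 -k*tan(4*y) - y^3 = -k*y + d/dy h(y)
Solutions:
 h(y) = C1 + k*y^2/2 + k*log(cos(4*y))/4 - y^4/4


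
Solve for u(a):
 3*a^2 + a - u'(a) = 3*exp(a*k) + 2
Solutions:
 u(a) = C1 + a^3 + a^2/2 - 2*a - 3*exp(a*k)/k


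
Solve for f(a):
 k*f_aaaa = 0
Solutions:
 f(a) = C1 + C2*a + C3*a^2 + C4*a^3


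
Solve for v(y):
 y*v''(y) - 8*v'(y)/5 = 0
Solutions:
 v(y) = C1 + C2*y^(13/5)


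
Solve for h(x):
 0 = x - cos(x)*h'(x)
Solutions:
 h(x) = C1 + Integral(x/cos(x), x)


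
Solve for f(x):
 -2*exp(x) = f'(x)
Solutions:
 f(x) = C1 - 2*exp(x)


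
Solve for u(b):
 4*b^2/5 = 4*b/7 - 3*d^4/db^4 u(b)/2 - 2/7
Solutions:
 u(b) = C1 + C2*b + C3*b^2 + C4*b^3 - b^6/675 + b^5/315 - b^4/126


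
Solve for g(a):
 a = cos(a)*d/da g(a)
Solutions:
 g(a) = C1 + Integral(a/cos(a), a)


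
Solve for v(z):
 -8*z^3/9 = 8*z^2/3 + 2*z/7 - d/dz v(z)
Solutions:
 v(z) = C1 + 2*z^4/9 + 8*z^3/9 + z^2/7


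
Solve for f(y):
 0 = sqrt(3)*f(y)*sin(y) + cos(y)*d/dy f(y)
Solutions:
 f(y) = C1*cos(y)^(sqrt(3))


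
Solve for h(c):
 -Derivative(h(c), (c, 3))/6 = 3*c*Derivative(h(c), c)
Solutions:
 h(c) = C1 + Integral(C2*airyai(-18^(1/3)*c) + C3*airybi(-18^(1/3)*c), c)


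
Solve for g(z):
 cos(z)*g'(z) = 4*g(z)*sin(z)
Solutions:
 g(z) = C1/cos(z)^4


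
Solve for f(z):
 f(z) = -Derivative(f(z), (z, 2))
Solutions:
 f(z) = C1*sin(z) + C2*cos(z)


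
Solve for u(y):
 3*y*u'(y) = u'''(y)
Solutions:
 u(y) = C1 + Integral(C2*airyai(3^(1/3)*y) + C3*airybi(3^(1/3)*y), y)


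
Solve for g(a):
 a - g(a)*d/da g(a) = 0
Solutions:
 g(a) = -sqrt(C1 + a^2)
 g(a) = sqrt(C1 + a^2)


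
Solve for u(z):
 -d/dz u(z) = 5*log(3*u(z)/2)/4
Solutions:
 -4*Integral(1/(-log(_y) - log(3) + log(2)), (_y, u(z)))/5 = C1 - z


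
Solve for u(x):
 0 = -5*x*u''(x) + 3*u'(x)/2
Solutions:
 u(x) = C1 + C2*x^(13/10)


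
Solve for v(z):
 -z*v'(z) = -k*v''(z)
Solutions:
 v(z) = C1 + C2*erf(sqrt(2)*z*sqrt(-1/k)/2)/sqrt(-1/k)


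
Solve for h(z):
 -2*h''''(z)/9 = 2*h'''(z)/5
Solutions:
 h(z) = C1 + C2*z + C3*z^2 + C4*exp(-9*z/5)


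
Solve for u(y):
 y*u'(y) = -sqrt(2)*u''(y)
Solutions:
 u(y) = C1 + C2*erf(2^(1/4)*y/2)


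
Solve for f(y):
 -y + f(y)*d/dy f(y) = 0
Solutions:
 f(y) = -sqrt(C1 + y^2)
 f(y) = sqrt(C1 + y^2)


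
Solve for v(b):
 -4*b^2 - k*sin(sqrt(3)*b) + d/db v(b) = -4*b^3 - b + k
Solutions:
 v(b) = C1 - b^4 + 4*b^3/3 - b^2/2 + b*k - sqrt(3)*k*cos(sqrt(3)*b)/3


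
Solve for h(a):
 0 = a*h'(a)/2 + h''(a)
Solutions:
 h(a) = C1 + C2*erf(a/2)


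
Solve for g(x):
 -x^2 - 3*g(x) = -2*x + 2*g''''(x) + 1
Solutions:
 g(x) = -x^2/3 + 2*x/3 + (C1*sin(6^(1/4)*x/2) + C2*cos(6^(1/4)*x/2))*exp(-6^(1/4)*x/2) + (C3*sin(6^(1/4)*x/2) + C4*cos(6^(1/4)*x/2))*exp(6^(1/4)*x/2) - 1/3


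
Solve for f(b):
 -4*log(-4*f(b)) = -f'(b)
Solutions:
 -Integral(1/(log(-_y) + 2*log(2)), (_y, f(b)))/4 = C1 - b


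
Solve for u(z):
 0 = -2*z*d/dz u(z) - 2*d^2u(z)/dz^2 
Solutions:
 u(z) = C1 + C2*erf(sqrt(2)*z/2)


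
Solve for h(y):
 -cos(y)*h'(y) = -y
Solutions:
 h(y) = C1 + Integral(y/cos(y), y)


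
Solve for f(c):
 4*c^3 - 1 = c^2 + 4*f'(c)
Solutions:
 f(c) = C1 + c^4/4 - c^3/12 - c/4


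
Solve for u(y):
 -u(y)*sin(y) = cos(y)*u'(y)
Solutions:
 u(y) = C1*cos(y)


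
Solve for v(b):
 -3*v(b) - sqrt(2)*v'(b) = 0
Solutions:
 v(b) = C1*exp(-3*sqrt(2)*b/2)


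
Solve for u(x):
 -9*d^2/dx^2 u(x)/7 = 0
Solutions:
 u(x) = C1 + C2*x


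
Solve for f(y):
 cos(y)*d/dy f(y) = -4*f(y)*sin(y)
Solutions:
 f(y) = C1*cos(y)^4


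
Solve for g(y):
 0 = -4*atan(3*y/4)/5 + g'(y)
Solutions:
 g(y) = C1 + 4*y*atan(3*y/4)/5 - 8*log(9*y^2 + 16)/15


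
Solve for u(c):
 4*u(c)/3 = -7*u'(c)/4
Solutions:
 u(c) = C1*exp(-16*c/21)


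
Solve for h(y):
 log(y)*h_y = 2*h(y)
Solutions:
 h(y) = C1*exp(2*li(y))


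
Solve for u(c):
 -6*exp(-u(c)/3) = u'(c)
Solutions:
 u(c) = 3*log(C1 - 2*c)


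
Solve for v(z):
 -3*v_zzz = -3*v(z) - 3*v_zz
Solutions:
 v(z) = C1*exp(z*(-2^(2/3)*(3*sqrt(93) + 29)^(1/3) - 2*2^(1/3)/(3*sqrt(93) + 29)^(1/3) + 4)/12)*sin(2^(1/3)*sqrt(3)*z*(-2^(1/3)*(3*sqrt(93) + 29)^(1/3) + 2/(3*sqrt(93) + 29)^(1/3))/12) + C2*exp(z*(-2^(2/3)*(3*sqrt(93) + 29)^(1/3) - 2*2^(1/3)/(3*sqrt(93) + 29)^(1/3) + 4)/12)*cos(2^(1/3)*sqrt(3)*z*(-2^(1/3)*(3*sqrt(93) + 29)^(1/3) + 2/(3*sqrt(93) + 29)^(1/3))/12) + C3*exp(z*(2*2^(1/3)/(3*sqrt(93) + 29)^(1/3) + 2 + 2^(2/3)*(3*sqrt(93) + 29)^(1/3))/6)


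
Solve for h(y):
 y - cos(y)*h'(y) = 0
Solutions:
 h(y) = C1 + Integral(y/cos(y), y)


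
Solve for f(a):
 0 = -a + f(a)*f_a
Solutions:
 f(a) = -sqrt(C1 + a^2)
 f(a) = sqrt(C1 + a^2)


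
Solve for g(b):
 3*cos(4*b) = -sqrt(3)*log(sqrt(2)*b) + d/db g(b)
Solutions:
 g(b) = C1 + sqrt(3)*b*(log(b) - 1) + sqrt(3)*b*log(2)/2 + 3*sin(4*b)/4


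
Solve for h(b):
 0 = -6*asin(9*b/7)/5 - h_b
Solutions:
 h(b) = C1 - 6*b*asin(9*b/7)/5 - 2*sqrt(49 - 81*b^2)/15


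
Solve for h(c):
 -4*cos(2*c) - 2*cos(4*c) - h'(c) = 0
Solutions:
 h(c) = C1 - 2*sin(2*c) - sin(4*c)/2


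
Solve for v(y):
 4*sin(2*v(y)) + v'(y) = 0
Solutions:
 v(y) = pi - acos((-C1 - exp(16*y))/(C1 - exp(16*y)))/2
 v(y) = acos((-C1 - exp(16*y))/(C1 - exp(16*y)))/2


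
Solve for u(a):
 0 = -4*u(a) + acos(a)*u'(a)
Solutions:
 u(a) = C1*exp(4*Integral(1/acos(a), a))


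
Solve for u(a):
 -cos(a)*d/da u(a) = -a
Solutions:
 u(a) = C1 + Integral(a/cos(a), a)


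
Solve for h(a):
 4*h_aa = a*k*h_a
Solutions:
 h(a) = Piecewise((-sqrt(2)*sqrt(pi)*C1*erf(sqrt(2)*a*sqrt(-k)/4)/sqrt(-k) - C2, (k > 0) | (k < 0)), (-C1*a - C2, True))


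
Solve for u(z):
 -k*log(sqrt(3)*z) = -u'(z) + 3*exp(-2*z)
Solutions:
 u(z) = C1 + k*z*log(z) + k*z*(-1 + log(3)/2) - 3*exp(-2*z)/2


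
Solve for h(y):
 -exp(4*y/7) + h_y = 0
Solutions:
 h(y) = C1 + 7*exp(4*y/7)/4


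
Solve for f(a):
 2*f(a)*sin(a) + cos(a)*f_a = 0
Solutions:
 f(a) = C1*cos(a)^2


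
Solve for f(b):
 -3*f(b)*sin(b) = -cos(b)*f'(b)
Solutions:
 f(b) = C1/cos(b)^3


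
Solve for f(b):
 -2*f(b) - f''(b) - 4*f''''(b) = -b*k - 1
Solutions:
 f(b) = b*k/2 + (C1*sin(2^(3/4)*b*cos(atan(sqrt(31))/2)/2) + C2*cos(2^(3/4)*b*cos(atan(sqrt(31))/2)/2))*exp(-2^(3/4)*b*sin(atan(sqrt(31))/2)/2) + (C3*sin(2^(3/4)*b*cos(atan(sqrt(31))/2)/2) + C4*cos(2^(3/4)*b*cos(atan(sqrt(31))/2)/2))*exp(2^(3/4)*b*sin(atan(sqrt(31))/2)/2) + 1/2


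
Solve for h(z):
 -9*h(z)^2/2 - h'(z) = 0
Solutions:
 h(z) = 2/(C1 + 9*z)


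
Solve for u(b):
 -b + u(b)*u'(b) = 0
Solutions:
 u(b) = -sqrt(C1 + b^2)
 u(b) = sqrt(C1 + b^2)


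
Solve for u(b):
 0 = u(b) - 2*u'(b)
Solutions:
 u(b) = C1*exp(b/2)


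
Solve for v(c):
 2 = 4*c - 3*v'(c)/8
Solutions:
 v(c) = C1 + 16*c^2/3 - 16*c/3


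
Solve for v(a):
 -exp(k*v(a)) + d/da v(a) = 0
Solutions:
 v(a) = Piecewise((log(-1/(C1*k + a*k))/k, Ne(k, 0)), (nan, True))
 v(a) = Piecewise((C1 + a, Eq(k, 0)), (nan, True))


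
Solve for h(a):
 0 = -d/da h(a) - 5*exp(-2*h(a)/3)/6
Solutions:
 h(a) = 3*log(-sqrt(C1 - 5*a)) - 3*log(3)
 h(a) = 3*log(C1 - 5*a)/2 - 3*log(3)


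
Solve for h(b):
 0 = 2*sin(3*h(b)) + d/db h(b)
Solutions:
 h(b) = -acos((-C1 - exp(12*b))/(C1 - exp(12*b)))/3 + 2*pi/3
 h(b) = acos((-C1 - exp(12*b))/(C1 - exp(12*b)))/3


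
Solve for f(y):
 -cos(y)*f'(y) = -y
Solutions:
 f(y) = C1 + Integral(y/cos(y), y)


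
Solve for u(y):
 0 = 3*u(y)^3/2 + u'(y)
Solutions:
 u(y) = -sqrt(-1/(C1 - 3*y))
 u(y) = sqrt(-1/(C1 - 3*y))


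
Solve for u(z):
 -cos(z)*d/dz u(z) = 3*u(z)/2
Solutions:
 u(z) = C1*(sin(z) - 1)^(3/4)/(sin(z) + 1)^(3/4)


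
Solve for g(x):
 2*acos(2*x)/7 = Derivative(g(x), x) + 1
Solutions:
 g(x) = C1 + 2*x*acos(2*x)/7 - x - sqrt(1 - 4*x^2)/7


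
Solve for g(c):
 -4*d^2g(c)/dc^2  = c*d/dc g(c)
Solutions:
 g(c) = C1 + C2*erf(sqrt(2)*c/4)


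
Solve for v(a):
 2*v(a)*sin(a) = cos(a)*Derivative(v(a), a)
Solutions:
 v(a) = C1/cos(a)^2


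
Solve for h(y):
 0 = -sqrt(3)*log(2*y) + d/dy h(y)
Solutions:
 h(y) = C1 + sqrt(3)*y*log(y) - sqrt(3)*y + sqrt(3)*y*log(2)


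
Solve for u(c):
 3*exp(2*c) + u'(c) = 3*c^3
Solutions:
 u(c) = C1 + 3*c^4/4 - 3*exp(2*c)/2


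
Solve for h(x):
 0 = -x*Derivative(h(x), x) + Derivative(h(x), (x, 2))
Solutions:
 h(x) = C1 + C2*erfi(sqrt(2)*x/2)


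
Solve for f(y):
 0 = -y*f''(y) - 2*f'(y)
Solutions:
 f(y) = C1 + C2/y


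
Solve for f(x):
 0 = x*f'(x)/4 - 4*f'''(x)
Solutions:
 f(x) = C1 + Integral(C2*airyai(2^(2/3)*x/4) + C3*airybi(2^(2/3)*x/4), x)


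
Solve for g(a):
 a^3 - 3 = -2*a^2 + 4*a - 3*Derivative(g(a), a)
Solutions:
 g(a) = C1 - a^4/12 - 2*a^3/9 + 2*a^2/3 + a


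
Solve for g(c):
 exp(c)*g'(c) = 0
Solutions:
 g(c) = C1


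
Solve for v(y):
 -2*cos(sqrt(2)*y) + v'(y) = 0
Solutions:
 v(y) = C1 + sqrt(2)*sin(sqrt(2)*y)


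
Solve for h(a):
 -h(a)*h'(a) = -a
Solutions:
 h(a) = -sqrt(C1 + a^2)
 h(a) = sqrt(C1 + a^2)


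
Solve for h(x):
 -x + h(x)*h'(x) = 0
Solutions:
 h(x) = -sqrt(C1 + x^2)
 h(x) = sqrt(C1 + x^2)


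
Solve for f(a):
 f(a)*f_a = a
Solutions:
 f(a) = -sqrt(C1 + a^2)
 f(a) = sqrt(C1 + a^2)


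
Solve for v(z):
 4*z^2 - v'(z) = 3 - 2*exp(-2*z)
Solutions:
 v(z) = C1 + 4*z^3/3 - 3*z - exp(-2*z)


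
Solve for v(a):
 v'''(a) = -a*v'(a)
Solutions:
 v(a) = C1 + Integral(C2*airyai(-a) + C3*airybi(-a), a)


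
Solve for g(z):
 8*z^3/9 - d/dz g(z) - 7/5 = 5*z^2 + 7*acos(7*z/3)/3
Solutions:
 g(z) = C1 + 2*z^4/9 - 5*z^3/3 - 7*z*acos(7*z/3)/3 - 7*z/5 + sqrt(9 - 49*z^2)/3


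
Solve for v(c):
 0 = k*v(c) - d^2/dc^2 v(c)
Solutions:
 v(c) = C1*exp(-c*sqrt(k)) + C2*exp(c*sqrt(k))


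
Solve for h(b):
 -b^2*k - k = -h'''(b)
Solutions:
 h(b) = C1 + C2*b + C3*b^2 + b^5*k/60 + b^3*k/6


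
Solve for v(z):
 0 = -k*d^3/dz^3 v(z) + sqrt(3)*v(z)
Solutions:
 v(z) = C1*exp(3^(1/6)*z*(1/k)^(1/3)) + C2*exp(z*(-3^(1/6) + 3^(2/3)*I)*(1/k)^(1/3)/2) + C3*exp(-z*(3^(1/6) + 3^(2/3)*I)*(1/k)^(1/3)/2)


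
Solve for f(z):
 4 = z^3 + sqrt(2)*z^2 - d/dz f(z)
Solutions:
 f(z) = C1 + z^4/4 + sqrt(2)*z^3/3 - 4*z


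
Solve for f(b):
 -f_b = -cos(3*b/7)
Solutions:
 f(b) = C1 + 7*sin(3*b/7)/3


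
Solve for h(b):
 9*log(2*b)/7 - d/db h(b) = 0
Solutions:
 h(b) = C1 + 9*b*log(b)/7 - 9*b/7 + 9*b*log(2)/7


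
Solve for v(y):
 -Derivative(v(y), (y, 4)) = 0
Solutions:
 v(y) = C1 + C2*y + C3*y^2 + C4*y^3


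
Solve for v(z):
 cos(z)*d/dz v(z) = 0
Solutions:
 v(z) = C1


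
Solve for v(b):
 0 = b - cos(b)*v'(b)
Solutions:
 v(b) = C1 + Integral(b/cos(b), b)


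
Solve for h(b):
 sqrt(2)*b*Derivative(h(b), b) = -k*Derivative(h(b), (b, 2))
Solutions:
 h(b) = C1 + C2*sqrt(k)*erf(2^(3/4)*b*sqrt(1/k)/2)


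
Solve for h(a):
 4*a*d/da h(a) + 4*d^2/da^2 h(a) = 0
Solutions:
 h(a) = C1 + C2*erf(sqrt(2)*a/2)


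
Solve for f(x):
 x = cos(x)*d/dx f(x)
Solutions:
 f(x) = C1 + Integral(x/cos(x), x)


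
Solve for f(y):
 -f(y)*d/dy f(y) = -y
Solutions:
 f(y) = -sqrt(C1 + y^2)
 f(y) = sqrt(C1 + y^2)


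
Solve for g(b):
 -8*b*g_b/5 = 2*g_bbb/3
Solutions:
 g(b) = C1 + Integral(C2*airyai(-12^(1/3)*5^(2/3)*b/5) + C3*airybi(-12^(1/3)*5^(2/3)*b/5), b)


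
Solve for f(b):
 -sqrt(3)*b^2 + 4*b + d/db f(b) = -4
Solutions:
 f(b) = C1 + sqrt(3)*b^3/3 - 2*b^2 - 4*b


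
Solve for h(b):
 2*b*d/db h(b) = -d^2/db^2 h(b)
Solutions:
 h(b) = C1 + C2*erf(b)


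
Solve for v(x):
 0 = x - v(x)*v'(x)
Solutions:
 v(x) = -sqrt(C1 + x^2)
 v(x) = sqrt(C1 + x^2)


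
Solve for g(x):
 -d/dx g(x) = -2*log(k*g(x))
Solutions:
 li(k*g(x))/k = C1 + 2*x


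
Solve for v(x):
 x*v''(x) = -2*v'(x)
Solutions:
 v(x) = C1 + C2/x


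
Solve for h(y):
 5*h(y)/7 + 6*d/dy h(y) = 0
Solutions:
 h(y) = C1*exp(-5*y/42)


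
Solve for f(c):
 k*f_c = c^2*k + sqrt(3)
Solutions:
 f(c) = C1 + c^3/3 + sqrt(3)*c/k


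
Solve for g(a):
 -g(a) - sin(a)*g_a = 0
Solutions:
 g(a) = C1*sqrt(cos(a) + 1)/sqrt(cos(a) - 1)


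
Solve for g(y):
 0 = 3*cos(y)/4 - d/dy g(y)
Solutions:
 g(y) = C1 + 3*sin(y)/4


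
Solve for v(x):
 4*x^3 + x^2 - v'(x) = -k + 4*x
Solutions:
 v(x) = C1 + k*x + x^4 + x^3/3 - 2*x^2


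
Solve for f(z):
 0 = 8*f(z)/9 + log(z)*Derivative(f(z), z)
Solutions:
 f(z) = C1*exp(-8*li(z)/9)


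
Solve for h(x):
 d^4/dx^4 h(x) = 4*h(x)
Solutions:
 h(x) = C1*exp(-sqrt(2)*x) + C2*exp(sqrt(2)*x) + C3*sin(sqrt(2)*x) + C4*cos(sqrt(2)*x)


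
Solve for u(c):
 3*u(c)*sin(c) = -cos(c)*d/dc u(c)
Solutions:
 u(c) = C1*cos(c)^3


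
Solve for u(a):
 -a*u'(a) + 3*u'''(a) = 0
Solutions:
 u(a) = C1 + Integral(C2*airyai(3^(2/3)*a/3) + C3*airybi(3^(2/3)*a/3), a)


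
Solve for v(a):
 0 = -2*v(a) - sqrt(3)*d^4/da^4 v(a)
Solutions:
 v(a) = (C1*sin(2^(3/4)*3^(7/8)*a/6) + C2*cos(2^(3/4)*3^(7/8)*a/6))*exp(-2^(3/4)*3^(7/8)*a/6) + (C3*sin(2^(3/4)*3^(7/8)*a/6) + C4*cos(2^(3/4)*3^(7/8)*a/6))*exp(2^(3/4)*3^(7/8)*a/6)


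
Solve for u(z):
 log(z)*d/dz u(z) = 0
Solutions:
 u(z) = C1


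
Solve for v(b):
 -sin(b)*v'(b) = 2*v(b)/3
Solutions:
 v(b) = C1*(cos(b) + 1)^(1/3)/(cos(b) - 1)^(1/3)


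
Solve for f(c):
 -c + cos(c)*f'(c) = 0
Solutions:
 f(c) = C1 + Integral(c/cos(c), c)


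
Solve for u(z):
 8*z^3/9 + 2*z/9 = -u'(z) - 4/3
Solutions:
 u(z) = C1 - 2*z^4/9 - z^2/9 - 4*z/3


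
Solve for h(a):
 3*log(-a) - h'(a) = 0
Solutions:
 h(a) = C1 + 3*a*log(-a) - 3*a


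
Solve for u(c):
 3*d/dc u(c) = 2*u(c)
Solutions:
 u(c) = C1*exp(2*c/3)


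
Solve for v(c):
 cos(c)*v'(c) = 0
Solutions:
 v(c) = C1


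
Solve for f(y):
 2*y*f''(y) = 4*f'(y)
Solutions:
 f(y) = C1 + C2*y^3


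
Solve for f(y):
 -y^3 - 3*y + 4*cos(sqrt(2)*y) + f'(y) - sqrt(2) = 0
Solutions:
 f(y) = C1 + y^4/4 + 3*y^2/2 + sqrt(2)*y - 2*sqrt(2)*sin(sqrt(2)*y)


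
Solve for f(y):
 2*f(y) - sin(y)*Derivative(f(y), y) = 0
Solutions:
 f(y) = C1*(cos(y) - 1)/(cos(y) + 1)


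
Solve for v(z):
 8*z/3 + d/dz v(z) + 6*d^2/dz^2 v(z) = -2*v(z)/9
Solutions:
 v(z) = -12*z + (C1*sin(sqrt(39)*z/36) + C2*cos(sqrt(39)*z/36))*exp(-z/12) + 54


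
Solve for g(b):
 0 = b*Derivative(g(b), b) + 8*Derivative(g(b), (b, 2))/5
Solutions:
 g(b) = C1 + C2*erf(sqrt(5)*b/4)


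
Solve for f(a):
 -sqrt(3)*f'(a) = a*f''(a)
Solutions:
 f(a) = C1 + C2*a^(1 - sqrt(3))


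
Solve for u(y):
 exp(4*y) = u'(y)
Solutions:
 u(y) = C1 + exp(4*y)/4


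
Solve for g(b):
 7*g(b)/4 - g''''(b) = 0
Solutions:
 g(b) = C1*exp(-sqrt(2)*7^(1/4)*b/2) + C2*exp(sqrt(2)*7^(1/4)*b/2) + C3*sin(sqrt(2)*7^(1/4)*b/2) + C4*cos(sqrt(2)*7^(1/4)*b/2)


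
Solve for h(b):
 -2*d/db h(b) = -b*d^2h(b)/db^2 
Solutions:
 h(b) = C1 + C2*b^3


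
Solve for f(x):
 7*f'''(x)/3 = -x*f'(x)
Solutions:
 f(x) = C1 + Integral(C2*airyai(-3^(1/3)*7^(2/3)*x/7) + C3*airybi(-3^(1/3)*7^(2/3)*x/7), x)


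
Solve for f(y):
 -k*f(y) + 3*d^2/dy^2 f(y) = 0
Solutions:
 f(y) = C1*exp(-sqrt(3)*sqrt(k)*y/3) + C2*exp(sqrt(3)*sqrt(k)*y/3)


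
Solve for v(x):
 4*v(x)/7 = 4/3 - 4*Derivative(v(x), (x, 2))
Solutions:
 v(x) = C1*sin(sqrt(7)*x/7) + C2*cos(sqrt(7)*x/7) + 7/3


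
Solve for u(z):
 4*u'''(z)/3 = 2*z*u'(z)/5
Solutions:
 u(z) = C1 + Integral(C2*airyai(10^(2/3)*3^(1/3)*z/10) + C3*airybi(10^(2/3)*3^(1/3)*z/10), z)


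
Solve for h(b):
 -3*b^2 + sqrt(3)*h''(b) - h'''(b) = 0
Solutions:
 h(b) = C1 + C2*b + C3*exp(sqrt(3)*b) + sqrt(3)*b^4/12 + b^3/3 + sqrt(3)*b^2/3


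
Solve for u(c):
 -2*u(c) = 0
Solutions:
 u(c) = 0


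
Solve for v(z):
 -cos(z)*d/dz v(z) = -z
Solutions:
 v(z) = C1 + Integral(z/cos(z), z)


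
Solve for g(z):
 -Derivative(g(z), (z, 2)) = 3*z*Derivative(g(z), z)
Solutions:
 g(z) = C1 + C2*erf(sqrt(6)*z/2)


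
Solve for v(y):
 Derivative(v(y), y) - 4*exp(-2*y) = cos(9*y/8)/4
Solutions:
 v(y) = C1 + 2*sin(9*y/8)/9 - 2*exp(-2*y)


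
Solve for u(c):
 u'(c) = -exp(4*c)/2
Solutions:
 u(c) = C1 - exp(4*c)/8


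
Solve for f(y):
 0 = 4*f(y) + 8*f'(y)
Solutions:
 f(y) = C1*exp(-y/2)


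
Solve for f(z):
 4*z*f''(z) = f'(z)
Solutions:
 f(z) = C1 + C2*z^(5/4)


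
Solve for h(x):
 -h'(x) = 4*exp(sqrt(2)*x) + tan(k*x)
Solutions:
 h(x) = C1 - Piecewise((-log(cos(k*x))/k, Ne(k, 0)), (0, True)) - 2*sqrt(2)*exp(sqrt(2)*x)


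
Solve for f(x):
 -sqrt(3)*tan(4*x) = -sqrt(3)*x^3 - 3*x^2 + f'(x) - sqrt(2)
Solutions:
 f(x) = C1 + sqrt(3)*x^4/4 + x^3 + sqrt(2)*x + sqrt(3)*log(cos(4*x))/4


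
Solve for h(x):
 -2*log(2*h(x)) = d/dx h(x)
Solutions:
 Integral(1/(log(_y) + log(2)), (_y, h(x)))/2 = C1 - x


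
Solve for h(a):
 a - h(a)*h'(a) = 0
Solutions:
 h(a) = -sqrt(C1 + a^2)
 h(a) = sqrt(C1 + a^2)


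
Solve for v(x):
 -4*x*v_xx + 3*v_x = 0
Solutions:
 v(x) = C1 + C2*x^(7/4)


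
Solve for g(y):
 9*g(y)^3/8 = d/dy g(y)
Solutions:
 g(y) = -2*sqrt(-1/(C1 + 9*y))
 g(y) = 2*sqrt(-1/(C1 + 9*y))


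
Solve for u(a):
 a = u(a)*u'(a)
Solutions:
 u(a) = -sqrt(C1 + a^2)
 u(a) = sqrt(C1 + a^2)


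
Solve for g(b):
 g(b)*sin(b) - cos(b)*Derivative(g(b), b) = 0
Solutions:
 g(b) = C1/cos(b)


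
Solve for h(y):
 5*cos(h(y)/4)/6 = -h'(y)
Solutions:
 5*y/6 - 2*log(sin(h(y)/4) - 1) + 2*log(sin(h(y)/4) + 1) = C1


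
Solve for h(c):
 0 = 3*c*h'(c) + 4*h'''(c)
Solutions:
 h(c) = C1 + Integral(C2*airyai(-6^(1/3)*c/2) + C3*airybi(-6^(1/3)*c/2), c)


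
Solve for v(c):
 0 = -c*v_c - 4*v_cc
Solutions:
 v(c) = C1 + C2*erf(sqrt(2)*c/4)


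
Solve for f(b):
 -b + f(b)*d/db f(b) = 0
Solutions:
 f(b) = -sqrt(C1 + b^2)
 f(b) = sqrt(C1 + b^2)


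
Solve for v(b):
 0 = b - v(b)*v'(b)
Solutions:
 v(b) = -sqrt(C1 + b^2)
 v(b) = sqrt(C1 + b^2)


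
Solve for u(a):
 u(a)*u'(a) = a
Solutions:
 u(a) = -sqrt(C1 + a^2)
 u(a) = sqrt(C1 + a^2)


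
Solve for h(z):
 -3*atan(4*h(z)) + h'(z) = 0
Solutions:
 Integral(1/atan(4*_y), (_y, h(z))) = C1 + 3*z


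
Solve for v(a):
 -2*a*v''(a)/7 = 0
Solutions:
 v(a) = C1 + C2*a


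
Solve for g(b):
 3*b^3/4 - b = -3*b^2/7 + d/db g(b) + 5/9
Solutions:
 g(b) = C1 + 3*b^4/16 + b^3/7 - b^2/2 - 5*b/9


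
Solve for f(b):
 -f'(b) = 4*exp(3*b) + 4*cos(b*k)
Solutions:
 f(b) = C1 - 4*exp(3*b)/3 - 4*sin(b*k)/k


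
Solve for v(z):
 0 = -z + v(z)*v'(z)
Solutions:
 v(z) = -sqrt(C1 + z^2)
 v(z) = sqrt(C1 + z^2)


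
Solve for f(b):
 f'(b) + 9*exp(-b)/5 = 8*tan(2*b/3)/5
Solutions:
 f(b) = C1 + 6*log(tan(2*b/3)^2 + 1)/5 + 9*exp(-b)/5


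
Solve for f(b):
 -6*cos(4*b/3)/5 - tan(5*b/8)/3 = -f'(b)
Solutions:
 f(b) = C1 - 8*log(cos(5*b/8))/15 + 9*sin(4*b/3)/10


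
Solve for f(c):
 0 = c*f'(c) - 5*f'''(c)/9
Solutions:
 f(c) = C1 + Integral(C2*airyai(15^(2/3)*c/5) + C3*airybi(15^(2/3)*c/5), c)


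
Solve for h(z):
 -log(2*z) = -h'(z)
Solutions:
 h(z) = C1 + z*log(z) - z + z*log(2)


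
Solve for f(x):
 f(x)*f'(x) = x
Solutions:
 f(x) = -sqrt(C1 + x^2)
 f(x) = sqrt(C1 + x^2)


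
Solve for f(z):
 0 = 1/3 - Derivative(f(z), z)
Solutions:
 f(z) = C1 + z/3


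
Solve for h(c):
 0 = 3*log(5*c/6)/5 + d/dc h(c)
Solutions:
 h(c) = C1 - 3*c*log(c)/5 - 3*c*log(5)/5 + 3*c/5 + 3*c*log(6)/5


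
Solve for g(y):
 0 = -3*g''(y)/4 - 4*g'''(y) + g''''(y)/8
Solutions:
 g(y) = C1 + C2*y + C3*exp(y*(16 - sqrt(262))) + C4*exp(y*(16 + sqrt(262)))


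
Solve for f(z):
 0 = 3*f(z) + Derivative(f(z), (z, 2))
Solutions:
 f(z) = C1*sin(sqrt(3)*z) + C2*cos(sqrt(3)*z)


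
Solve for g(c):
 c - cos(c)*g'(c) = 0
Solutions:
 g(c) = C1 + Integral(c/cos(c), c)


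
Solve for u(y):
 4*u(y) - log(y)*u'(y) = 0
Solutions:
 u(y) = C1*exp(4*li(y))


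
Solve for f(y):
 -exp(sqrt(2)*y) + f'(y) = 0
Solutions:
 f(y) = C1 + sqrt(2)*exp(sqrt(2)*y)/2


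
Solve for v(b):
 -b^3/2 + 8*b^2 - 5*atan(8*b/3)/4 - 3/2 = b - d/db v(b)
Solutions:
 v(b) = C1 + b^4/8 - 8*b^3/3 + b^2/2 + 5*b*atan(8*b/3)/4 + 3*b/2 - 15*log(64*b^2 + 9)/64


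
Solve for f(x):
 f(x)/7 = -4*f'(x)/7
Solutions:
 f(x) = C1*exp(-x/4)


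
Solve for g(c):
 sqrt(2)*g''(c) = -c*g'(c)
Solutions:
 g(c) = C1 + C2*erf(2^(1/4)*c/2)


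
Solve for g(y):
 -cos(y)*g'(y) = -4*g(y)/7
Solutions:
 g(y) = C1*(sin(y) + 1)^(2/7)/(sin(y) - 1)^(2/7)


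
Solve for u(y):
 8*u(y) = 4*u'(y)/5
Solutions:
 u(y) = C1*exp(10*y)


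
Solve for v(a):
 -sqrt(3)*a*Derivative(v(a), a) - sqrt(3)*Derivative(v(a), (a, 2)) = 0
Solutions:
 v(a) = C1 + C2*erf(sqrt(2)*a/2)


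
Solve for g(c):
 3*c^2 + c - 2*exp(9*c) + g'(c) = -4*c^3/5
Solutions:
 g(c) = C1 - c^4/5 - c^3 - c^2/2 + 2*exp(9*c)/9


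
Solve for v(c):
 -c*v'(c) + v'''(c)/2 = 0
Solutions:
 v(c) = C1 + Integral(C2*airyai(2^(1/3)*c) + C3*airybi(2^(1/3)*c), c)


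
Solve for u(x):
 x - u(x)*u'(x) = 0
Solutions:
 u(x) = -sqrt(C1 + x^2)
 u(x) = sqrt(C1 + x^2)


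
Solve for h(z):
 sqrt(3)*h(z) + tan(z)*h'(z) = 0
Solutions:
 h(z) = C1/sin(z)^(sqrt(3))


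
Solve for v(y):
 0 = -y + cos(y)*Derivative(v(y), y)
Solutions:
 v(y) = C1 + Integral(y/cos(y), y)


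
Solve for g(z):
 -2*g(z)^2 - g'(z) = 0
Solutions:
 g(z) = 1/(C1 + 2*z)


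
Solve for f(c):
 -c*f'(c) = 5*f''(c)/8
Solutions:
 f(c) = C1 + C2*erf(2*sqrt(5)*c/5)


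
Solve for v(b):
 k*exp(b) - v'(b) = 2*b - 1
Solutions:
 v(b) = C1 - b^2 + b + k*exp(b)


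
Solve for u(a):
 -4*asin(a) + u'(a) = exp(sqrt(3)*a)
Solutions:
 u(a) = C1 + 4*a*asin(a) + 4*sqrt(1 - a^2) + sqrt(3)*exp(sqrt(3)*a)/3


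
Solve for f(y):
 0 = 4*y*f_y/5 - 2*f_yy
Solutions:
 f(y) = C1 + C2*erfi(sqrt(5)*y/5)


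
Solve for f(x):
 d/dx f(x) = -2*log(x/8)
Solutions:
 f(x) = C1 - 2*x*log(x) + 2*x + x*log(64)


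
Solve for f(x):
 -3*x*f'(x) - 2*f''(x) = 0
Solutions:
 f(x) = C1 + C2*erf(sqrt(3)*x/2)


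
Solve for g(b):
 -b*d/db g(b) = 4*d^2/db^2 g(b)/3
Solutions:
 g(b) = C1 + C2*erf(sqrt(6)*b/4)


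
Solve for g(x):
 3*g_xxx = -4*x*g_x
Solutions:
 g(x) = C1 + Integral(C2*airyai(-6^(2/3)*x/3) + C3*airybi(-6^(2/3)*x/3), x)


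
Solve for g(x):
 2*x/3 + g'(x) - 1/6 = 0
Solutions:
 g(x) = C1 - x^2/3 + x/6


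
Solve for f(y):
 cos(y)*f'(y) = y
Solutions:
 f(y) = C1 + Integral(y/cos(y), y)


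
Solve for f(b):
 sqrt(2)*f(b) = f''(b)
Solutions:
 f(b) = C1*exp(-2^(1/4)*b) + C2*exp(2^(1/4)*b)


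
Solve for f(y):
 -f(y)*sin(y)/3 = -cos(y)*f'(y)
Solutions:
 f(y) = C1/cos(y)^(1/3)


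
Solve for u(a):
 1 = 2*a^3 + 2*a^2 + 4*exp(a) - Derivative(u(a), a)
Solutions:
 u(a) = C1 + a^4/2 + 2*a^3/3 - a + 4*exp(a)


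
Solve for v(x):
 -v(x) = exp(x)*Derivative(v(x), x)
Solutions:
 v(x) = C1*exp(exp(-x))


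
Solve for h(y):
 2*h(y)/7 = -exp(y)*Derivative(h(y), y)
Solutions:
 h(y) = C1*exp(2*exp(-y)/7)


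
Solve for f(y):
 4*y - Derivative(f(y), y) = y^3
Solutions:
 f(y) = C1 - y^4/4 + 2*y^2


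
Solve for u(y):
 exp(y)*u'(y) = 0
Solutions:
 u(y) = C1


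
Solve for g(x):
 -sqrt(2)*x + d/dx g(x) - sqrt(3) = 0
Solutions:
 g(x) = C1 + sqrt(2)*x^2/2 + sqrt(3)*x


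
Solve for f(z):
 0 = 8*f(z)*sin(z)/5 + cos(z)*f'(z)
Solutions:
 f(z) = C1*cos(z)^(8/5)


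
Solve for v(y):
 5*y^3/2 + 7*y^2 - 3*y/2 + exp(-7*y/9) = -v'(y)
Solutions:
 v(y) = C1 - 5*y^4/8 - 7*y^3/3 + 3*y^2/4 + 9*exp(-7*y/9)/7


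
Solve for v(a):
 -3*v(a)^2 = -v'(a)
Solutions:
 v(a) = -1/(C1 + 3*a)


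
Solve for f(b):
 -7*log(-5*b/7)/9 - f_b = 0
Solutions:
 f(b) = C1 - 7*b*log(-b)/9 + 7*b*(-log(5) + 1 + log(7))/9


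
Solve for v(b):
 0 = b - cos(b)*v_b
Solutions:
 v(b) = C1 + Integral(b/cos(b), b)


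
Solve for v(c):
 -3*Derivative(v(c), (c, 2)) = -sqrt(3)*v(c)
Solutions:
 v(c) = C1*exp(-3^(3/4)*c/3) + C2*exp(3^(3/4)*c/3)


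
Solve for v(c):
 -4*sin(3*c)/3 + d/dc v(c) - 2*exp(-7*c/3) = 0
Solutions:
 v(c) = C1 - 4*cos(3*c)/9 - 6*exp(-7*c/3)/7


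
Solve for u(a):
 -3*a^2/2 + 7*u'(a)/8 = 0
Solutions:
 u(a) = C1 + 4*a^3/7


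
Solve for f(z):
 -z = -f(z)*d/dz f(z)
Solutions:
 f(z) = -sqrt(C1 + z^2)
 f(z) = sqrt(C1 + z^2)


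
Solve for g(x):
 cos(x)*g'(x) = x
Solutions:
 g(x) = C1 + Integral(x/cos(x), x)


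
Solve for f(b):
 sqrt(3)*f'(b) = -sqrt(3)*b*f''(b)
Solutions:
 f(b) = C1 + C2*log(b)


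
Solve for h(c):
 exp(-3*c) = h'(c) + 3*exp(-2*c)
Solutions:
 h(c) = C1 + 3*exp(-2*c)/2 - exp(-3*c)/3


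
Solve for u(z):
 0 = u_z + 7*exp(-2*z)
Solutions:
 u(z) = C1 + 7*exp(-2*z)/2


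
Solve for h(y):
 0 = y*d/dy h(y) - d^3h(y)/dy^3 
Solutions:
 h(y) = C1 + Integral(C2*airyai(y) + C3*airybi(y), y)


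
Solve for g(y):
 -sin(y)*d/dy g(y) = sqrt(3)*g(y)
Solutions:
 g(y) = C1*(cos(y) + 1)^(sqrt(3)/2)/(cos(y) - 1)^(sqrt(3)/2)


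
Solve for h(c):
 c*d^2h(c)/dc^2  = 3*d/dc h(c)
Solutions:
 h(c) = C1 + C2*c^4


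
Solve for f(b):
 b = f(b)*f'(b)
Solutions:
 f(b) = -sqrt(C1 + b^2)
 f(b) = sqrt(C1 + b^2)


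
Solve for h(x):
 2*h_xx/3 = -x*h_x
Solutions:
 h(x) = C1 + C2*erf(sqrt(3)*x/2)


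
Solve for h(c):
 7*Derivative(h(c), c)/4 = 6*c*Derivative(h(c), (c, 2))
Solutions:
 h(c) = C1 + C2*c^(31/24)


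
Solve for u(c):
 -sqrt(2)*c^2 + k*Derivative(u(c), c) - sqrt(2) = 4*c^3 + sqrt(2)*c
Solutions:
 u(c) = C1 + c^4/k + sqrt(2)*c^3/(3*k) + sqrt(2)*c^2/(2*k) + sqrt(2)*c/k


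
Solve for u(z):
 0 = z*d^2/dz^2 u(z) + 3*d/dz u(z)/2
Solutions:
 u(z) = C1 + C2/sqrt(z)


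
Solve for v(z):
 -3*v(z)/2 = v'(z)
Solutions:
 v(z) = C1*exp(-3*z/2)


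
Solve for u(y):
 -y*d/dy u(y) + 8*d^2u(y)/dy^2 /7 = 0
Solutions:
 u(y) = C1 + C2*erfi(sqrt(7)*y/4)


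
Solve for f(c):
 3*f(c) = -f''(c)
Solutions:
 f(c) = C1*sin(sqrt(3)*c) + C2*cos(sqrt(3)*c)


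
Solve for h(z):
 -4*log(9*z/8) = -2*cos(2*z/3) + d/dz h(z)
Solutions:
 h(z) = C1 - 4*z*log(z) - 8*z*log(3) + 4*z + 12*z*log(2) + 3*sin(2*z/3)


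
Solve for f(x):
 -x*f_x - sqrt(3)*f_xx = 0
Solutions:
 f(x) = C1 + C2*erf(sqrt(2)*3^(3/4)*x/6)


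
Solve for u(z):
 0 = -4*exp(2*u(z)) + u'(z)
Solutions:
 u(z) = log(-sqrt(-1/(C1 + 4*z))) - log(2)/2
 u(z) = log(-1/(C1 + 4*z))/2 - log(2)/2


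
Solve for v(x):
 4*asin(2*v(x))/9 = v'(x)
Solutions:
 Integral(1/asin(2*_y), (_y, v(x))) = C1 + 4*x/9


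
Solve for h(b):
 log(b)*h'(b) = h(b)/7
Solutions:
 h(b) = C1*exp(li(b)/7)


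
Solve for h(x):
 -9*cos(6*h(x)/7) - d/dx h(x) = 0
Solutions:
 9*x - 7*log(sin(6*h(x)/7) - 1)/12 + 7*log(sin(6*h(x)/7) + 1)/12 = C1


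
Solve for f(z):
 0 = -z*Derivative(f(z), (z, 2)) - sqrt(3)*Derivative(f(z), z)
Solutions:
 f(z) = C1 + C2*z^(1 - sqrt(3))


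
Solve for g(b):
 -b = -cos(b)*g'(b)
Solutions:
 g(b) = C1 + Integral(b/cos(b), b)


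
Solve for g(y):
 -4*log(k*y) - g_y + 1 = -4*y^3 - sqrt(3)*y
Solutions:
 g(y) = C1 + y^4 + sqrt(3)*y^2/2 - 4*y*log(k*y) + 5*y


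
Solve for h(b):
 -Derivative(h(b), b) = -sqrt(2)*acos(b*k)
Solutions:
 h(b) = C1 + sqrt(2)*Piecewise((b*acos(b*k) - sqrt(-b^2*k^2 + 1)/k, Ne(k, 0)), (pi*b/2, True))


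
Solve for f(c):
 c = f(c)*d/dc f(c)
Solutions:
 f(c) = -sqrt(C1 + c^2)
 f(c) = sqrt(C1 + c^2)


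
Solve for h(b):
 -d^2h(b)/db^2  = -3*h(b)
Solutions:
 h(b) = C1*exp(-sqrt(3)*b) + C2*exp(sqrt(3)*b)


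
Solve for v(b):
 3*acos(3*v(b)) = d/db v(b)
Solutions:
 Integral(1/acos(3*_y), (_y, v(b))) = C1 + 3*b


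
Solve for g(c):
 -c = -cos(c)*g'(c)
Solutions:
 g(c) = C1 + Integral(c/cos(c), c)


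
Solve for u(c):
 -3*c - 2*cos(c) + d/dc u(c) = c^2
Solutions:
 u(c) = C1 + c^3/3 + 3*c^2/2 + 2*sin(c)


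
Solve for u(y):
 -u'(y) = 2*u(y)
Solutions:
 u(y) = C1*exp(-2*y)


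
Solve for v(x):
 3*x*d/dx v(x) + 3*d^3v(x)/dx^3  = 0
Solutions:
 v(x) = C1 + Integral(C2*airyai(-x) + C3*airybi(-x), x)


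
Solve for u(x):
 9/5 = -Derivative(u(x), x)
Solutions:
 u(x) = C1 - 9*x/5


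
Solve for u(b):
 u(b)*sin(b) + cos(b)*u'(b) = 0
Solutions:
 u(b) = C1*cos(b)


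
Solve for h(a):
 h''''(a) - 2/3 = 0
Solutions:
 h(a) = C1 + C2*a + C3*a^2 + C4*a^3 + a^4/36


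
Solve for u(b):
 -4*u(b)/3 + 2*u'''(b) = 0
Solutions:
 u(b) = C3*exp(2^(1/3)*3^(2/3)*b/3) + (C1*sin(2^(1/3)*3^(1/6)*b/2) + C2*cos(2^(1/3)*3^(1/6)*b/2))*exp(-2^(1/3)*3^(2/3)*b/6)


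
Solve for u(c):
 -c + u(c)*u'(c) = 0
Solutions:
 u(c) = -sqrt(C1 + c^2)
 u(c) = sqrt(C1 + c^2)


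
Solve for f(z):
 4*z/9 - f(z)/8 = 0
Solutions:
 f(z) = 32*z/9


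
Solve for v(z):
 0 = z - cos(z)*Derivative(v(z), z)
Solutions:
 v(z) = C1 + Integral(z/cos(z), z)


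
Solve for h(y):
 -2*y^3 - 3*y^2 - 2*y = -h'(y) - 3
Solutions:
 h(y) = C1 + y^4/2 + y^3 + y^2 - 3*y


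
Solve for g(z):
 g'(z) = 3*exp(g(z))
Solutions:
 g(z) = log(-1/(C1 + 3*z))


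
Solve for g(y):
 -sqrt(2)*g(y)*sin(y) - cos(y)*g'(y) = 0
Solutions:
 g(y) = C1*cos(y)^(sqrt(2))


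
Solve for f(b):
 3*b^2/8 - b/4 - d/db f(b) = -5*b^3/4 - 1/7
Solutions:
 f(b) = C1 + 5*b^4/16 + b^3/8 - b^2/8 + b/7


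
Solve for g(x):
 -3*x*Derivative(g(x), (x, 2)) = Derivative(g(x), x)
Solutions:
 g(x) = C1 + C2*x^(2/3)


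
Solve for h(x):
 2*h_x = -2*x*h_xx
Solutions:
 h(x) = C1 + C2*log(x)


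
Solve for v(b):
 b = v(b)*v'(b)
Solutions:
 v(b) = -sqrt(C1 + b^2)
 v(b) = sqrt(C1 + b^2)


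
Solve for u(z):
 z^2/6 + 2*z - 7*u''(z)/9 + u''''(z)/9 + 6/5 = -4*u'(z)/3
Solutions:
 u(z) = C1 + C2*exp(3^(1/3)*z*(7*3^(1/3)/(sqrt(1887) + 54)^(1/3) + (sqrt(1887) + 54)^(1/3))/6)*sin(3^(1/6)*z*(-3^(2/3)*(sqrt(1887) + 54)^(1/3) + 21/(sqrt(1887) + 54)^(1/3))/6) + C3*exp(3^(1/3)*z*(7*3^(1/3)/(sqrt(1887) + 54)^(1/3) + (sqrt(1887) + 54)^(1/3))/6)*cos(3^(1/6)*z*(-3^(2/3)*(sqrt(1887) + 54)^(1/3) + 21/(sqrt(1887) + 54)^(1/3))/6) + C4*exp(-3^(1/3)*z*(7*3^(1/3)/(sqrt(1887) + 54)^(1/3) + (sqrt(1887) + 54)^(1/3))/3) - z^3/24 - 79*z^2/96 - 5357*z/2880


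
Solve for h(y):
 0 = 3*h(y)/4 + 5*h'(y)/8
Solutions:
 h(y) = C1*exp(-6*y/5)
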